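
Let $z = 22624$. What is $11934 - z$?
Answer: $-10690$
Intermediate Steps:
$11934 - z = 11934 - 22624 = -10690$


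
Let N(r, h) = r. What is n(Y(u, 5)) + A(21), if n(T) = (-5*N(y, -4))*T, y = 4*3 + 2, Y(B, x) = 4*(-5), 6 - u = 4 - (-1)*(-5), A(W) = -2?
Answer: 1398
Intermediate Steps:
u = 7 (u = 6 - (4 - (-1)*(-5)) = 6 - (4 - 1*5) = 6 - (4 - 5) = 6 - 1*(-1) = 6 + 1 = 7)
Y(B, x) = -20
y = 14 (y = 12 + 2 = 14)
n(T) = -70*T (n(T) = (-5*14)*T = -70*T)
n(Y(u, 5)) + A(21) = -70*(-20) - 2 = 1400 - 2 = 1398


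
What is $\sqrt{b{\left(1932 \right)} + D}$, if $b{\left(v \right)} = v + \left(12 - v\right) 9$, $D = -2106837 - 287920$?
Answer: $i \sqrt{2410105} \approx 1552.5 i$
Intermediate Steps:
$D = -2394757$
$b{\left(v \right)} = 108 - 8 v$ ($b{\left(v \right)} = v - \left(-108 + 9 v\right) = 108 - 8 v$)
$\sqrt{b{\left(1932 \right)} + D} = \sqrt{\left(108 - 15456\right) - 2394757} = \sqrt{-15348 - 2394757} = \sqrt{-2410105} = i \sqrt{2410105}$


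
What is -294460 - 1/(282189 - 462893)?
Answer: -53210099839/180704 ≈ -2.9446e+5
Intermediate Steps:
-294460 - 1/(282189 - 462893) = -294460 - 1/(-180704) = -294460 - 1*(-1/180704) = -294460 + 1/180704 = -53210099839/180704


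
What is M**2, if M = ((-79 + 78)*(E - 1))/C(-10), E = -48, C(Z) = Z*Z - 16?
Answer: 49/144 ≈ 0.34028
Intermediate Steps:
C(Z) = -16 + Z**2 (C(Z) = Z**2 - 16 = -16 + Z**2)
M = 7/12 (M = ((-79 + 78)*(-48 - 1))/(-16 + (-10)**2) = (-1*(-49))/(-16 + 100) = 49/84 = 49*(1/84) = 7/12 ≈ 0.58333)
M**2 = (7/12)**2 = 49/144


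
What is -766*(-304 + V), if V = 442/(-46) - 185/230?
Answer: 5539329/23 ≈ 2.4084e+5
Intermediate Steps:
V = -479/46 (V = 442*(-1/46) - 185*1/230 = -221/23 - 37/46 = -479/46 ≈ -10.413)
-766*(-304 + V) = -766*(-304 - 479/46) = -766*(-14463/46) = 5539329/23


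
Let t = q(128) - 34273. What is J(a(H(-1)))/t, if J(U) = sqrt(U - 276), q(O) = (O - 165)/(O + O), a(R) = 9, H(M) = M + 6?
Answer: -256*I*sqrt(267)/8773925 ≈ -0.00047676*I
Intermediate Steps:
H(M) = 6 + M
q(O) = (-165 + O)/(2*O) (q(O) = (-165 + O)/((2*O)) = (-165 + O)*(1/(2*O)) = (-165 + O)/(2*O))
J(U) = sqrt(-276 + U)
t = -8773925/256 (t = (1/2)*(-165 + 128)/128 - 34273 = (1/2)*(1/128)*(-37) - 34273 = -37/256 - 34273 = -8773925/256 ≈ -34273.)
J(a(H(-1)))/t = sqrt(-276 + 9)/(-8773925/256) = sqrt(-267)*(-256/8773925) = (I*sqrt(267))*(-256/8773925) = -256*I*sqrt(267)/8773925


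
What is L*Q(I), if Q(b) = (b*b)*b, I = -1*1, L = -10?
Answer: 10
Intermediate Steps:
I = -1
Q(b) = b³ (Q(b) = b²*b = b³)
L*Q(I) = -10*(-1)³ = -10*(-1) = 10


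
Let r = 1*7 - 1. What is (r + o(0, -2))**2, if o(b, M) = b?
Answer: 36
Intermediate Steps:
r = 6 (r = 7 - 1 = 6)
(r + o(0, -2))**2 = (6 + 0)**2 = 6**2 = 36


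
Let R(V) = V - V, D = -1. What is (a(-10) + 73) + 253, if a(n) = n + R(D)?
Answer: 316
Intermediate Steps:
R(V) = 0
a(n) = n (a(n) = n + 0 = n)
(a(-10) + 73) + 253 = (-10 + 73) + 253 = 63 + 253 = 316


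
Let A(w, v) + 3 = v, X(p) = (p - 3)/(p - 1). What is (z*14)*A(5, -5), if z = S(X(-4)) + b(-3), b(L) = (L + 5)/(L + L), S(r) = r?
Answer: -1792/15 ≈ -119.47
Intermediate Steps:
X(p) = (-3 + p)/(-1 + p)
A(w, v) = -3 + v
b(L) = (5 + L)/(2*L) (b(L) = (5 + L)/((2*L)) = (5 + L)*(1/(2*L)) = (5 + L)/(2*L))
z = 16/15 (z = (-3 - 4)/(-1 - 4) + (½)*(5 - 3)/(-3) = -7/(-5) + (½)*(-⅓)*2 = -⅕*(-7) - ⅓ = 7/5 - ⅓ = 16/15 ≈ 1.0667)
(z*14)*A(5, -5) = ((16/15)*14)*(-3 - 5) = (224/15)*(-8) = -1792/15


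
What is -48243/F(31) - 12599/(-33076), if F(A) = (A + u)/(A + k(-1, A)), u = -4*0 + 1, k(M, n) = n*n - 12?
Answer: -97735709717/66152 ≈ -1.4774e+6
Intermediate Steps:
k(M, n) = -12 + n² (k(M, n) = n² - 12 = -12 + n²)
u = 1 (u = 0 + 1 = 1)
F(A) = (1 + A)/(-12 + A + A²) (F(A) = (A + 1)/(A + (-12 + A²)) = (1 + A)/(-12 + A + A²))
-48243/F(31) - 12599/(-33076) = -48243*(-12 + 31 + 31²)/(1 + 31) - 12599/(-33076) = -48243/(32/(-12 + 31 + 961)) - 12599*(-1/33076) = -48243/(32/980) + 12599/33076 = -48243/((1/980)*32) + 12599/33076 = -48243/8/245 + 12599/33076 = -48243*245/8 + 12599/33076 = -11819535/8 + 12599/33076 = -97735709717/66152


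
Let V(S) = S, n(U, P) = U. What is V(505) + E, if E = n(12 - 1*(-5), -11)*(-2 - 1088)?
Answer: -18025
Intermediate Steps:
E = -18530 (E = (12 - 1*(-5))*(-2 - 1088) = (12 + 5)*(-1090) = 17*(-1090) = -18530)
V(505) + E = 505 - 18530 = -18025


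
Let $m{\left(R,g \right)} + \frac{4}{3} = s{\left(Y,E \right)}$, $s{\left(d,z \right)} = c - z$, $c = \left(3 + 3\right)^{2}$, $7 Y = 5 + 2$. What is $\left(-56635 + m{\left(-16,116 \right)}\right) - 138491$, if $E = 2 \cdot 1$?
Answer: $- \frac{585280}{3} \approx -1.9509 \cdot 10^{5}$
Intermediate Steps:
$Y = 1$ ($Y = \frac{5 + 2}{7} = \frac{1}{7} \cdot 7 = 1$)
$c = 36$ ($c = 6^{2} = 36$)
$E = 2$
$s{\left(d,z \right)} = 36 - z$
$m{\left(R,g \right)} = \frac{98}{3}$ ($m{\left(R,g \right)} = - \frac{4}{3} + \left(36 - 2\right) = - \frac{4}{3} + 34 = \frac{98}{3}$)
$\left(-56635 + m{\left(-16,116 \right)}\right) - 138491 = \left(-56635 + \frac{98}{3}\right) - 138491 = - \frac{169807}{3} - 138491 = - \frac{585280}{3}$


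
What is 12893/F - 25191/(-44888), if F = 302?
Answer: 293174333/6778088 ≈ 43.253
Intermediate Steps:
12893/F - 25191/(-44888) = 12893/302 - 25191/(-44888) = 12893*(1/302) - 25191*(-1/44888) = 12893/302 + 25191/44888 = 293174333/6778088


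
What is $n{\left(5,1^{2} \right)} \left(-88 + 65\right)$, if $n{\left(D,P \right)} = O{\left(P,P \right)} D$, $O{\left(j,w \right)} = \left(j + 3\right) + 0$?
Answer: $-460$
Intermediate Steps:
$O{\left(j,w \right)} = 3 + j$ ($O{\left(j,w \right)} = \left(3 + j\right) + 0 = 3 + j$)
$n{\left(D,P \right)} = D \left(3 + P\right)$ ($n{\left(D,P \right)} = \left(3 + P\right) D = D \left(3 + P\right)$)
$n{\left(5,1^{2} \right)} \left(-88 + 65\right) = 5 \left(3 + 1^{2}\right) \left(-88 + 65\right) = 5 \left(3 + 1\right) \left(-23\right) = 5 \cdot 4 \left(-23\right) = 20 \left(-23\right) = -460$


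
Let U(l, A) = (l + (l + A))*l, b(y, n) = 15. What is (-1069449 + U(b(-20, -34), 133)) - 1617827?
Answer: -2684831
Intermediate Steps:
U(l, A) = l*(A + 2*l) (U(l, A) = (l + (A + l))*l = (A + 2*l)*l = l*(A + 2*l))
(-1069449 + U(b(-20, -34), 133)) - 1617827 = (-1069449 + 15*(133 + 2*15)) - 1617827 = (-1069449 + 15*(133 + 30)) - 1617827 = (-1069449 + 15*163) - 1617827 = (-1069449 + 2445) - 1617827 = -1067004 - 1617827 = -2684831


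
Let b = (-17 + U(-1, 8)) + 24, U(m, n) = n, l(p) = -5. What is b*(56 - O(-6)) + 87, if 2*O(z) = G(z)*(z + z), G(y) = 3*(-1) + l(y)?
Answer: 207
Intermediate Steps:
G(y) = -8 (G(y) = 3*(-1) - 5 = -3 - 5 = -8)
O(z) = -8*z (O(z) = (-8*(z + z))/2 = (-16*z)/2 = -8*z)
b = 15 (b = (-17 + 8) + 24 = -9 + 24 = 15)
b*(56 - O(-6)) + 87 = 15*(56 - (-8)*(-6)) + 87 = 15*(56 - 1*48) + 87 = 15*(56 - 48) + 87 = 15*8 + 87 = 120 + 87 = 207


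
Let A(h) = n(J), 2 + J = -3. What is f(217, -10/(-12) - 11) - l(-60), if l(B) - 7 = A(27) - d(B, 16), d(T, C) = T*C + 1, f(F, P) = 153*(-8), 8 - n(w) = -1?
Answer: -2199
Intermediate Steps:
J = -5 (J = -2 - 3 = -5)
n(w) = 9 (n(w) = 8 - 1*(-1) = 8 + 1 = 9)
A(h) = 9
f(F, P) = -1224
d(T, C) = 1 + C*T (d(T, C) = C*T + 1 = 1 + C*T)
l(B) = 15 - 16*B (l(B) = 7 + (9 - (1 + 16*B)) = 7 + (9 + (-1 - 16*B)) = 7 + (8 - 16*B) = 15 - 16*B)
f(217, -10/(-12) - 11) - l(-60) = -1224 - (15 - 16*(-60)) = -1224 - (15 + 960) = -1224 - 1*975 = -1224 - 975 = -2199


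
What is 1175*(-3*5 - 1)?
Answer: -18800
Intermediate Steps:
1175*(-3*5 - 1) = 1175*(-15 - 1) = 1175*(-16) = -18800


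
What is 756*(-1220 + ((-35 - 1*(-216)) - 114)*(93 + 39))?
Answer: 5763744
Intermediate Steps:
756*(-1220 + ((-35 - 1*(-216)) - 114)*(93 + 39)) = 756*(-1220 + ((-35 + 216) - 114)*132) = 756*(-1220 + (181 - 114)*132) = 756*(-1220 + 67*132) = 756*(-1220 + 8844) = 756*7624 = 5763744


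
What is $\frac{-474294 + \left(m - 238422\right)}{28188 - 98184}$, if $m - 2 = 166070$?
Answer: $\frac{136661}{17499} \approx 7.8096$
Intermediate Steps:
$m = 166072$ ($m = 2 + 166070 = 166072$)
$\frac{-474294 + \left(m - 238422\right)}{28188 - 98184} = \frac{-474294 + \left(166072 - 238422\right)}{28188 - 98184} = \frac{-474294 - 72350}{-69996} = \left(-546644\right) \left(- \frac{1}{69996}\right) = \frac{136661}{17499}$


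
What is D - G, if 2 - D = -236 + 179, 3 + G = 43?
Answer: 19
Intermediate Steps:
G = 40 (G = -3 + 43 = 40)
D = 59 (D = 2 - (-236 + 179) = 2 - 1*(-57) = 2 + 57 = 59)
D - G = 59 - 1*40 = 59 - 40 = 19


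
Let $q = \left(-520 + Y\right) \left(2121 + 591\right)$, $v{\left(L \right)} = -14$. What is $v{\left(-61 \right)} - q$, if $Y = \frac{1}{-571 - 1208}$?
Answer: $\frac{836264922}{593} \approx 1.4102 \cdot 10^{6}$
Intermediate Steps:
$Y = - \frac{1}{1779}$ ($Y = \frac{1}{-571 - 1208} = \frac{1}{-1779} = - \frac{1}{1779} \approx -0.00056211$)
$q = - \frac{836273224}{593}$ ($q = \left(-520 - \frac{1}{1779}\right) \left(2121 + 591\right) = \left(- \frac{925081}{1779}\right) 2712 = - \frac{836273224}{593} \approx -1.4102 \cdot 10^{6}$)
$v{\left(-61 \right)} - q = -14 - - \frac{836273224}{593} = -14 + \frac{836273224}{593} = \frac{836264922}{593}$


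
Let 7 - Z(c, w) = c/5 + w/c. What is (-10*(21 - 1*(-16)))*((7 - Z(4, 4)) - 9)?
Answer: 2664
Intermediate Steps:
Z(c, w) = 7 - c/5 - w/c (Z(c, w) = 7 - (c/5 + w/c) = 7 + (-c/5 - w/c) = 7 - c/5 - w/c)
(-10*(21 - 1*(-16)))*((7 - Z(4, 4)) - 9) = (-10*(21 - 1*(-16)))*((7 - (7 - ⅕*4 - 1*4/4)) - 9) = (-10*(21 + 16))*((7 - (7 - ⅘ - 1*4*¼)) - 9) = (-10*37)*((7 - (7 - ⅘ - 1)) - 9) = -370*((7 - 1*26/5) - 9) = -370*((7 - 26/5) - 9) = -370*(9/5 - 9) = -370*(-36/5) = 2664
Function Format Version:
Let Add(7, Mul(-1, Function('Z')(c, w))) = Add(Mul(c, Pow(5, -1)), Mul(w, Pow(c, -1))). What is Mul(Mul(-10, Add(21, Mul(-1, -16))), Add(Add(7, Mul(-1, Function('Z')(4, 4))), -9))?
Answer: 2664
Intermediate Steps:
Function('Z')(c, w) = Add(7, Mul(Rational(-1, 5), c), Mul(-1, w, Pow(c, -1))) (Function('Z')(c, w) = Add(7, Mul(-1, Add(Mul(c, Pow(5, -1)), Mul(w, Pow(c, -1))))) = Add(7, Mul(-1, Add(Mul(c, Rational(1, 5)), Mul(w, Pow(c, -1))))) = Add(7, Mul(-1, Add(Mul(Rational(1, 5), c), Mul(w, Pow(c, -1))))) = Add(7, Add(Mul(Rational(-1, 5), c), Mul(-1, w, Pow(c, -1)))) = Add(7, Mul(Rational(-1, 5), c), Mul(-1, w, Pow(c, -1))))
Mul(Mul(-10, Add(21, Mul(-1, -16))), Add(Add(7, Mul(-1, Function('Z')(4, 4))), -9)) = Mul(Mul(-10, Add(21, Mul(-1, -16))), Add(Add(7, Mul(-1, Add(7, Mul(Rational(-1, 5), 4), Mul(-1, 4, Pow(4, -1))))), -9)) = Mul(Mul(-10, Add(21, 16)), Add(Add(7, Mul(-1, Add(7, Rational(-4, 5), Mul(-1, 4, Rational(1, 4))))), -9)) = Mul(Mul(-10, 37), Add(Add(7, Mul(-1, Add(7, Rational(-4, 5), -1))), -9)) = Mul(-370, Add(Add(7, Mul(-1, Rational(26, 5))), -9)) = Mul(-370, Add(Add(7, Rational(-26, 5)), -9)) = Mul(-370, Add(Rational(9, 5), -9)) = Mul(-370, Rational(-36, 5)) = 2664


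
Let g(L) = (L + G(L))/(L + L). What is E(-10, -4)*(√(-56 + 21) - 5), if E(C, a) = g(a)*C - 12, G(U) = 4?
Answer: 60 - 12*I*√35 ≈ 60.0 - 70.993*I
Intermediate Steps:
g(L) = (4 + L)/(2*L) (g(L) = (L + 4)/(L + L) = (4 + L)/((2*L)) = (4 + L)*(1/(2*L)) = (4 + L)/(2*L))
E(C, a) = -12 + C*(4 + a)/(2*a) (E(C, a) = ((4 + a)/(2*a))*C - 12 = C*(4 + a)/(2*a) - 12 = -12 + C*(4 + a)/(2*a))
E(-10, -4)*(√(-56 + 21) - 5) = (-12 + (½)*(-10) + 2*(-10)/(-4))*(√(-56 + 21) - 5) = (-12 - 5 + 2*(-10)*(-¼))*(√(-35) - 5) = (-12 - 5 + 5)*(I*√35 - 5) = -12*(-5 + I*√35) = 60 - 12*I*√35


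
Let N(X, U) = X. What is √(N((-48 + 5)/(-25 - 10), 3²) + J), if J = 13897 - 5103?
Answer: √10774155/35 ≈ 93.783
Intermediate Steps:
J = 8794
√(N((-48 + 5)/(-25 - 10), 3²) + J) = √((-48 + 5)/(-25 - 10) + 8794) = √(-43/(-35) + 8794) = √(-43*(-1/35) + 8794) = √(43/35 + 8794) = √(307833/35) = √10774155/35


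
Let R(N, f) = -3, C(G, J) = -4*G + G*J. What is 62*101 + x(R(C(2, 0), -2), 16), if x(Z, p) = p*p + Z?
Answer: 6515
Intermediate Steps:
x(Z, p) = Z + p² (x(Z, p) = p² + Z = Z + p²)
62*101 + x(R(C(2, 0), -2), 16) = 62*101 + (-3 + 16²) = 6262 + (-3 + 256) = 6262 + 253 = 6515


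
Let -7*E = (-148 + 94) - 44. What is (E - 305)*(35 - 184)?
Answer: 43359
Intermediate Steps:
E = 14 (E = -((-148 + 94) - 44)/7 = -(-54 - 44)/7 = -1/7*(-98) = 14)
(E - 305)*(35 - 184) = (14 - 305)*(35 - 184) = -291*(-149) = 43359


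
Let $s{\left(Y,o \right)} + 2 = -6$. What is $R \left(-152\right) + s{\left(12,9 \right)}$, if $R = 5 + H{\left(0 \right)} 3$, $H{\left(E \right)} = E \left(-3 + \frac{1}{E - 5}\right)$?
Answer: $-768$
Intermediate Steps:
$s{\left(Y,o \right)} = -8$ ($s{\left(Y,o \right)} = -2 - 6 = -8$)
$H{\left(E \right)} = E \left(-3 + \frac{1}{-5 + E}\right)$
$R = 5$ ($R = 5 + \frac{0 \left(16 - 0\right)}{-5 + 0} \cdot 3 = 5 + \frac{0 \left(16 + 0\right)}{-5} \cdot 3 = 5 + 0 \left(- \frac{1}{5}\right) 16 \cdot 3 = 5 + 0 \cdot 3 = 5 + 0 = 5$)
$R \left(-152\right) + s{\left(12,9 \right)} = 5 \left(-152\right) - 8 = -760 - 8 = -768$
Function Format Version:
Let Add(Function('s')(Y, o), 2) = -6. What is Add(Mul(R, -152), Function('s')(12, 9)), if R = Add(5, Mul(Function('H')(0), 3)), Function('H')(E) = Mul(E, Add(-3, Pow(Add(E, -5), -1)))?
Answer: -768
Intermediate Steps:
Function('s')(Y, o) = -8 (Function('s')(Y, o) = Add(-2, -6) = -8)
Function('H')(E) = Mul(E, Add(-3, Pow(Add(-5, E), -1)))
R = 5 (R = Add(5, Mul(Mul(0, Pow(Add(-5, 0), -1), Add(16, Mul(-3, 0))), 3)) = Add(5, Mul(Mul(0, Pow(-5, -1), Add(16, 0)), 3)) = Add(5, Mul(Mul(0, Rational(-1, 5), 16), 3)) = Add(5, Mul(0, 3)) = Add(5, 0) = 5)
Add(Mul(R, -152), Function('s')(12, 9)) = Add(Mul(5, -152), -8) = Add(-760, -8) = -768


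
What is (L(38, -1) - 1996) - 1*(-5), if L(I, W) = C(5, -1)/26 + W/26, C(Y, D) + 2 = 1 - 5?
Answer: -51773/26 ≈ -1991.3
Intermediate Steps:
C(Y, D) = -6 (C(Y, D) = -2 + (1 - 5) = -2 - 4 = -6)
L(I, W) = -3/13 + W/26 (L(I, W) = -6/26 + W/26 = -6*1/26 + W*(1/26) = -3/13 + W/26)
(L(38, -1) - 1996) - 1*(-5) = ((-3/13 + (1/26)*(-1)) - 1996) - 1*(-5) = ((-3/13 - 1/26) - 1996) + 5 = (-7/26 - 1996) + 5 = -51903/26 + 5 = -51773/26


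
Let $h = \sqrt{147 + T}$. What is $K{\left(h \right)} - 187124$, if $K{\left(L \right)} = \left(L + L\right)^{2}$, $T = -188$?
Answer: $-187288$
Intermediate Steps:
$h = i \sqrt{41}$ ($h = \sqrt{147 - 188} = \sqrt{-41} = i \sqrt{41} \approx 6.4031 i$)
$K{\left(L \right)} = 4 L^{2}$ ($K{\left(L \right)} = \left(2 L\right)^{2} = 4 L^{2}$)
$K{\left(h \right)} - 187124 = 4 \left(i \sqrt{41}\right)^{2} - 187124 = 4 \left(-41\right) - 187124 = -164 - 187124 = -187288$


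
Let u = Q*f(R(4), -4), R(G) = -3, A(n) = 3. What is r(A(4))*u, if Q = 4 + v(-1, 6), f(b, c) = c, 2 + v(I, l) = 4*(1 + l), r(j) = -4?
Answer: 480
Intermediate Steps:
v(I, l) = 2 + 4*l (v(I, l) = -2 + 4*(1 + l) = -2 + (4 + 4*l) = 2 + 4*l)
Q = 30 (Q = 4 + (2 + 4*6) = 4 + (2 + 24) = 4 + 26 = 30)
u = -120 (u = 30*(-4) = -120)
r(A(4))*u = -4*(-120) = 480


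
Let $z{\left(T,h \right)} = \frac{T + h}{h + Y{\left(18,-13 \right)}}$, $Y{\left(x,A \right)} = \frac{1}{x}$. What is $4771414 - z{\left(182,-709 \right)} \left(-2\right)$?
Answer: $\frac{60888033026}{12761} \approx 4.7714 \cdot 10^{6}$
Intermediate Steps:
$z{\left(T,h \right)} = \frac{T + h}{\frac{1}{18} + h}$ ($z{\left(T,h \right)} = \frac{T + h}{h + \frac{1}{18}} = \frac{T + h}{\frac{1}{18} + h}$)
$4771414 - z{\left(182,-709 \right)} \left(-2\right) = 4771414 - \frac{18 \left(182 - 709\right)}{1 + 18 \left(-709\right)} \left(-2\right) = 4771414 - 18 \frac{1}{1 - 12762} \left(-527\right) \left(-2\right) = 4771414 - 18 \frac{1}{-12761} \left(-527\right) \left(-2\right) = 4771414 - 18 \left(- \frac{1}{12761}\right) \left(-527\right) \left(-2\right) = 4771414 - \frac{9486}{12761} \left(-2\right) = 4771414 - - \frac{18972}{12761} = 4771414 + \frac{18972}{12761} = \frac{60888033026}{12761}$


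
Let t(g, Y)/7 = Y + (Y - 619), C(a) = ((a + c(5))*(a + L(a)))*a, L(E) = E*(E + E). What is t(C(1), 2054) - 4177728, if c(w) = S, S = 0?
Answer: -4153305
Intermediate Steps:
c(w) = 0
L(E) = 2*E**2 (L(E) = E*(2*E) = 2*E**2)
C(a) = a**2*(a + 2*a**2) (C(a) = ((a + 0)*(a + 2*a**2))*a = (a*(a + 2*a**2))*a = a**2*(a + 2*a**2))
t(g, Y) = -4333 + 14*Y (t(g, Y) = 7*(Y + (Y - 619)) = 7*(Y + (-619 + Y)) = 7*(-619 + 2*Y) = -4333 + 14*Y)
t(C(1), 2054) - 4177728 = (-4333 + 14*2054) - 4177728 = (-4333 + 28756) - 4177728 = 24423 - 4177728 = -4153305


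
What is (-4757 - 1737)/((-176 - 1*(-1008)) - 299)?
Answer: -6494/533 ≈ -12.184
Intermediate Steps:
(-4757 - 1737)/((-176 - 1*(-1008)) - 299) = -6494/((-176 + 1008) - 299) = -6494/(832 - 299) = -6494/533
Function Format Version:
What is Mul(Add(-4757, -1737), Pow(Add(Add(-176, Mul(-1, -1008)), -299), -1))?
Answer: Rational(-6494, 533) ≈ -12.184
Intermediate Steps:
Mul(Add(-4757, -1737), Pow(Add(Add(-176, Mul(-1, -1008)), -299), -1)) = Mul(-6494, Pow(Add(Add(-176, 1008), -299), -1)) = Mul(-6494, Pow(Add(832, -299), -1)) = Mul(-6494, Pow(533, -1)) = Mul(-6494, Rational(1, 533)) = Rational(-6494, 533)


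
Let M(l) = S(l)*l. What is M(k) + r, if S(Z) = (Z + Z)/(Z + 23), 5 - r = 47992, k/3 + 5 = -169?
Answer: -24490481/499 ≈ -49079.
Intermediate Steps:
k = -522 (k = -15 + 3*(-169) = -15 - 507 = -522)
r = -47987 (r = 5 - 1*47992 = 5 - 47992 = -47987)
S(Z) = 2*Z/(23 + Z) (S(Z) = (2*Z)/(23 + Z) = 2*Z/(23 + Z))
M(l) = 2*l**2/(23 + l) (M(l) = (2*l/(23 + l))*l = 2*l**2/(23 + l))
M(k) + r = 2*(-522)**2/(23 - 522) - 47987 = 2*272484/(-499) - 47987 = 2*272484*(-1/499) - 47987 = -544968/499 - 47987 = -24490481/499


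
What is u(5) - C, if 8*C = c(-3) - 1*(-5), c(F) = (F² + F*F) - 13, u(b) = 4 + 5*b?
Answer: 111/4 ≈ 27.750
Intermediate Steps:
c(F) = -13 + 2*F² (c(F) = (F² + F²) - 13 = 2*F² - 13 = -13 + 2*F²)
C = 5/4 (C = ((-13 + 2*(-3)²) - 1*(-5))/8 = ((-13 + 2*9) + 5)/8 = ((-13 + 18) + 5)/8 = (5 + 5)/8 = (⅛)*10 = 5/4 ≈ 1.2500)
u(5) - C = (4 + 5*5) - 1*5/4 = (4 + 25) - 5/4 = 29 - 5/4 = 111/4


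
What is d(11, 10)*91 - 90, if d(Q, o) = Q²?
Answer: 10921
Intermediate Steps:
d(11, 10)*91 - 90 = 11²*91 - 90 = 121*91 - 90 = 11011 - 90 = 10921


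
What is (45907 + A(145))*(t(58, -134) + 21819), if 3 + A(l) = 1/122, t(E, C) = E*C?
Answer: 78667259583/122 ≈ 6.4481e+8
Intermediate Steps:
t(E, C) = C*E
A(l) = -365/122 (A(l) = -3 + 1/122 = -365/122)
(45907 + A(145))*(t(58, -134) + 21819) = (45907 - 365/122)*(-134*58 + 21819) = 5600289*(-7772 + 21819)/122 = (5600289/122)*14047 = 78667259583/122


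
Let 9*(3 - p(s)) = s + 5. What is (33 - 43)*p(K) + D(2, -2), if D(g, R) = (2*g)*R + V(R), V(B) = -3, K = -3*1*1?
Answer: -349/9 ≈ -38.778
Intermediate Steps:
K = -3 (K = -3*1 = -3)
p(s) = 22/9 - s/9 (p(s) = 3 - (s + 5)/9 = 3 - (5 + s)/9 = 3 + (-5/9 - s/9) = 22/9 - s/9)
D(g, R) = -3 + 2*R*g (D(g, R) = (2*g)*R - 3 = 2*R*g - 3 = -3 + 2*R*g)
(33 - 43)*p(K) + D(2, -2) = (33 - 43)*(22/9 - ⅑*(-3)) + (-3 + 2*(-2)*2) = -10*(22/9 + ⅓) + (-3 - 8) = -10*25/9 - 11 = -250/9 - 11 = -349/9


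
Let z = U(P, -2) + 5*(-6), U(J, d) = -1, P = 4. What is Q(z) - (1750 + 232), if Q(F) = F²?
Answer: -1021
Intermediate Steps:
z = -31 (z = -1 + 5*(-6) = -1 - 30 = -31)
Q(z) - (1750 + 232) = (-31)² - (1750 + 232) = 961 - 1*1982 = 961 - 1982 = -1021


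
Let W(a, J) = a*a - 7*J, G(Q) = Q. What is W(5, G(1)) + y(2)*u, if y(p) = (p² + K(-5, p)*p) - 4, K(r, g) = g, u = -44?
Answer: -158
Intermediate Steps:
y(p) = -4 + 2*p² (y(p) = (p² + p*p) - 4 = (p² + p²) - 4 = 2*p² - 4 = -4 + 2*p²)
W(a, J) = a² - 7*J
W(5, G(1)) + y(2)*u = (5² - 7*1) + (-4 + 2*2²)*(-44) = (25 - 7) + (-4 + 2*4)*(-44) = 18 + (-4 + 8)*(-44) = 18 + 4*(-44) = 18 - 176 = -158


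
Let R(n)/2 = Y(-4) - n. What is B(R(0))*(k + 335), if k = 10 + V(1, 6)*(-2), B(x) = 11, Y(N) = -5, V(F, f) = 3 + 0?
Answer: 3729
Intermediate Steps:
V(F, f) = 3
R(n) = -10 - 2*n (R(n) = 2*(-5 - n) = -10 - 2*n)
k = 4 (k = 10 + 3*(-2) = 10 - 6 = 4)
B(R(0))*(k + 335) = 11*(4 + 335) = 11*339 = 3729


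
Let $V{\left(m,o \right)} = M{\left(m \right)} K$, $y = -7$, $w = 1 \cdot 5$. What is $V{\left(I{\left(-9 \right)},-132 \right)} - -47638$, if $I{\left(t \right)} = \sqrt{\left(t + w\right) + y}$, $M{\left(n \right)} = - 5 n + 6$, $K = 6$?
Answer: $47674 - 30 i \sqrt{11} \approx 47674.0 - 99.499 i$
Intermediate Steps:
$w = 5$
$M{\left(n \right)} = 6 - 5 n$
$I{\left(t \right)} = \sqrt{-2 + t}$ ($I{\left(t \right)} = \sqrt{\left(t + 5\right) - 7} = \sqrt{\left(5 + t\right) - 7} = \sqrt{-2 + t}$)
$V{\left(m,o \right)} = 36 - 30 m$ ($V{\left(m,o \right)} = \left(6 - 5 m\right) 6 = 36 - 30 m$)
$V{\left(I{\left(-9 \right)},-132 \right)} - -47638 = \left(36 - 30 \sqrt{-2 - 9}\right) - -47638 = \left(36 - 30 \sqrt{-11}\right) + 47638 = \left(36 - 30 i \sqrt{11}\right) + 47638 = 47674 - 30 i \sqrt{11}$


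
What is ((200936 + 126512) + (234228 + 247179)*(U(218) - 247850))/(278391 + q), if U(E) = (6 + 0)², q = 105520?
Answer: -119299066850/383911 ≈ -3.1075e+5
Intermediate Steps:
U(E) = 36 (U(E) = 6² = 36)
((200936 + 126512) + (234228 + 247179)*(U(218) - 247850))/(278391 + q) = ((200936 + 126512) + (234228 + 247179)*(36 - 247850))/(278391 + 105520) = (327448 + 481407*(-247814))/383911 = (327448 - 119299394298)*(1/383911) = -119299066850*1/383911 = -119299066850/383911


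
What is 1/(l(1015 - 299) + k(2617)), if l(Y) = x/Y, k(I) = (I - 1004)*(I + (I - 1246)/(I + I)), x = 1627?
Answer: 1873772/7910401662905 ≈ 2.3687e-7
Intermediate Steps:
k(I) = (-1004 + I)*(I + (-1246 + I)/(2*I)) (k(I) = (-1004 + I)*(I + (-1246 + I)/((2*I))) = (-1004 + I)*(I + (-1246 + I)*(1/(2*I))) = (-1004 + I)*(I + (-1246 + I)/(2*I)))
l(Y) = 1627/Y
1/(l(1015 - 299) + k(2617)) = 1/(1627/(1015 - 299) + (-1125 + 2617² + 625492/2617 - 2007/2*2617)) = 1/(1627/716 + (-1125 + 6848689 + 625492*(1/2617) - 5252319/2)) = 1/(1627*(1/716) + (-1125 + 6848689 + 625492/2617 - 5252319/2)) = 1/(1627/716 + 22096082137/5234) = 1/(7910401662905/1873772) = 1873772/7910401662905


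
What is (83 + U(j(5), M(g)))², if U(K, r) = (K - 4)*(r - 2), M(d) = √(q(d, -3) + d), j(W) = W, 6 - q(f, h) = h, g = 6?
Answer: (81 + √15)² ≈ 7203.4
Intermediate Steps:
q(f, h) = 6 - h
M(d) = √(9 + d) (M(d) = √((6 - 1*(-3)) + d) = √((6 + 3) + d) = √(9 + d))
U(K, r) = (-4 + K)*(-2 + r)
(83 + U(j(5), M(g)))² = (83 + (8 - 4*√(9 + 6) - 2*5 + 5*√(9 + 6)))² = (83 + (8 - 4*√15 - 10 + 5*√15))² = (83 + (-2 + √15))² = (81 + √15)²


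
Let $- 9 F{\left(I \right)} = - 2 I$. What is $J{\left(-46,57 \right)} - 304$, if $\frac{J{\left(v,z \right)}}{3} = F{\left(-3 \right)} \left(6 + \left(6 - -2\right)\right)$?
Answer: $-332$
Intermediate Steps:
$F{\left(I \right)} = \frac{2 I}{9}$ ($F{\left(I \right)} = - \frac{\left(-2\right) I}{9} = \frac{2 I}{9}$)
$J{\left(v,z \right)} = -28$ ($J{\left(v,z \right)} = 3 \cdot \frac{2}{9} \left(-3\right) \left(6 + \left(6 - -2\right)\right) = 3 \left(- \frac{2 \left(6 + \left(6 + 2\right)\right)}{3}\right) = 3 \left(- \frac{2 \left(6 + 8\right)}{3}\right) = 3 \left(\left(- \frac{2}{3}\right) 14\right) = 3 \left(- \frac{28}{3}\right) = -28$)
$J{\left(-46,57 \right)} - 304 = -28 - 304 = -332$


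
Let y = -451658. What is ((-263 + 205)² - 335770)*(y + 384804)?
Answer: 22222670724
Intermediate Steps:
((-263 + 205)² - 335770)*(y + 384804) = ((-263 + 205)² - 335770)*(-451658 + 384804) = ((-58)² - 335770)*(-66854) = (3364 - 335770)*(-66854) = -332406*(-66854) = 22222670724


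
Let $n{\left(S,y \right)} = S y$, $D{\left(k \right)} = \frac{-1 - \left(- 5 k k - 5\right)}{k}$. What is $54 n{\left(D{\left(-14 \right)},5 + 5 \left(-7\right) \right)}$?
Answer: $\frac{797040}{7} \approx 1.1386 \cdot 10^{5}$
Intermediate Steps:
$D{\left(k \right)} = \frac{4 + 5 k^{2}}{k}$ ($D{\left(k \right)} = \frac{-1 - \left(- 5 k^{2} - 5\right)}{k} = \frac{-1 - \left(-5 - 5 k^{2}\right)}{k} = \frac{-1 + \left(5 + 5 k^{2}\right)}{k} = \frac{4 + 5 k^{2}}{k}$)
$54 n{\left(D{\left(-14 \right)},5 + 5 \left(-7\right) \right)} = 54 \left(\frac{4}{-14} + 5 \left(-14\right)\right) \left(5 + 5 \left(-7\right)\right) = 54 \left(4 \left(- \frac{1}{14}\right) - 70\right) \left(5 - 35\right) = 54 \left(- \frac{2}{7} - 70\right) \left(-30\right) = 54 \left(\left(- \frac{492}{7}\right) \left(-30\right)\right) = 54 \cdot \frac{14760}{7} = \frac{797040}{7}$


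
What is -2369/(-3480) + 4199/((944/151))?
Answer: 276090857/410640 ≈ 672.34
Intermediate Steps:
-2369/(-3480) + 4199/((944/151)) = -2369*(-1/3480) + 4199/((944*(1/151))) = 2369/3480 + 4199/(944/151) = 2369/3480 + 4199*(151/944) = 2369/3480 + 634049/944 = 276090857/410640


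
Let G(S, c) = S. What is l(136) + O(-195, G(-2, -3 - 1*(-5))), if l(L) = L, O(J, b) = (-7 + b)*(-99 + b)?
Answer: 1045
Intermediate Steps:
O(J, b) = (-99 + b)*(-7 + b)
l(136) + O(-195, G(-2, -3 - 1*(-5))) = 136 + (693 + (-2)**2 - 106*(-2)) = 136 + (693 + 4 + 212) = 136 + 909 = 1045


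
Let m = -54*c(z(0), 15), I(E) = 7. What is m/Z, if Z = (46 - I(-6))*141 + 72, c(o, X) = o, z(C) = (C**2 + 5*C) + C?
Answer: 0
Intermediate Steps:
z(C) = C**2 + 6*C
m = 0 (m = -0*(6 + 0) = -0*6 = -54*0 = 0)
Z = 5571 (Z = (46 - 1*7)*141 + 72 = (46 - 7)*141 + 72 = 39*141 + 72 = 5499 + 72 = 5571)
m/Z = 0/5571 = 0*(1/5571) = 0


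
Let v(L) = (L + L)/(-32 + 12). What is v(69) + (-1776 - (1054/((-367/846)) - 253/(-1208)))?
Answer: 1433188333/2216680 ≈ 646.55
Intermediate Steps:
v(L) = -L/10 (v(L) = (2*L)/(-20) = (2*L)*(-1/20) = -L/10)
v(69) + (-1776 - (1054/((-367/846)) - 253/(-1208))) = -1/10*69 + (-1776 - (1054/((-367/846)) - 253/(-1208))) = -69/10 + (-1776 - (1054/((-367*1/846)) - 253*(-1/1208))) = -69/10 + (-1776 - (1054/(-367/846) + 253/1208)) = -69/10 + (-1776 - (1054*(-846/367) + 253/1208)) = -69/10 + (-1776 - (-891684/367 + 253/1208)) = -69/10 + (-1776 - 1*(-1077061421/443336)) = -69/10 + (-1776 + 1077061421/443336) = -69/10 + 289696685/443336 = 1433188333/2216680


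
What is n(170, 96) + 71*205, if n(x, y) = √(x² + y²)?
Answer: 14555 + 2*√9529 ≈ 14750.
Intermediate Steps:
n(170, 96) + 71*205 = √(170² + 96²) + 71*205 = √(28900 + 9216) + 14555 = √38116 + 14555 = 2*√9529 + 14555 = 14555 + 2*√9529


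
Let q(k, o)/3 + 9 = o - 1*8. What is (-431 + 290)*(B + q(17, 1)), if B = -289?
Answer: 47517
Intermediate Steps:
q(k, o) = -51 + 3*o (q(k, o) = -27 + 3*(o - 1*8) = -27 + 3*(o - 8) = -27 + 3*(-8 + o) = -27 + (-24 + 3*o) = -51 + 3*o)
(-431 + 290)*(B + q(17, 1)) = (-431 + 290)*(-289 + (-51 + 3*1)) = -141*(-289 + (-51 + 3)) = -141*(-289 - 48) = -141*(-337) = 47517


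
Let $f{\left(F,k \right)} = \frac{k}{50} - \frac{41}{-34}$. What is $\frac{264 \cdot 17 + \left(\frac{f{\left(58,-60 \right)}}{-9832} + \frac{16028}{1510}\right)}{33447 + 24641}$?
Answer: $\frac{1135393814601}{14660681614720} \approx 0.077445$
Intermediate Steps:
$f{\left(F,k \right)} = \frac{41}{34} + \frac{k}{50}$ ($f{\left(F,k \right)} = k \frac{1}{50} - - \frac{41}{34} = \frac{k}{50} + \frac{41}{34} = \frac{41}{34} + \frac{k}{50}$)
$\frac{264 \cdot 17 + \left(\frac{f{\left(58,-60 \right)}}{-9832} + \frac{16028}{1510}\right)}{33447 + 24641} = \frac{264 \cdot 17 + \left(\frac{\frac{41}{34} + \frac{1}{50} \left(-60\right)}{-9832} + \frac{16028}{1510}\right)}{33447 + 24641} = \frac{4488 + \left(\left(\frac{41}{34} - \frac{6}{5}\right) \left(- \frac{1}{9832}\right) + 16028 \cdot \frac{1}{1510}\right)}{58088} = \left(4488 + \left(\frac{1}{170} \left(- \frac{1}{9832}\right) + \frac{8014}{755}\right)\right) \frac{1}{58088} = \left(4488 + \left(- \frac{1}{1671440} + \frac{8014}{755}\right)\right) \frac{1}{58088} = \left(4488 + \frac{2678983881}{252387440}\right) \frac{1}{58088} = \frac{1135393814601}{252387440} \cdot \frac{1}{58088} = \frac{1135393814601}{14660681614720}$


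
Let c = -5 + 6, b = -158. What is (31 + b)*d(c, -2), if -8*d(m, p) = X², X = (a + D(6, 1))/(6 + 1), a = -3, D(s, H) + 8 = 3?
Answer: 1016/49 ≈ 20.735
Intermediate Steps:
D(s, H) = -5 (D(s, H) = -8 + 3 = -5)
X = -8/7 (X = (-3 - 5)/(6 + 1) = -8/7 ≈ -1.1429)
c = 1
d(m, p) = -8/49 (d(m, p) = -(-8/7)²/8 = -⅛*64/49 = -8/49)
(31 + b)*d(c, -2) = (31 - 158)*(-8/49) = -127*(-8/49) = 1016/49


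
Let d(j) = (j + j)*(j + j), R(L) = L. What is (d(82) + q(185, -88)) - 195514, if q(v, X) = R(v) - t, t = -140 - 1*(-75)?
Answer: -168368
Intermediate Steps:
d(j) = 4*j² (d(j) = (2*j)*(2*j) = 4*j²)
t = -65 (t = -140 + 75 = -65)
q(v, X) = 65 + v (q(v, X) = v - 1*(-65) = v + 65 = 65 + v)
(d(82) + q(185, -88)) - 195514 = (4*82² + (65 + 185)) - 195514 = (4*6724 + 250) - 195514 = (26896 + 250) - 195514 = 27146 - 195514 = -168368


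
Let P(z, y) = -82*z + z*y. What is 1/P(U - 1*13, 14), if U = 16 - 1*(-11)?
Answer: -1/952 ≈ -0.0010504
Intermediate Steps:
U = 27 (U = 16 + 11 = 27)
P(z, y) = -82*z + y*z
1/P(U - 1*13, 14) = 1/((27 - 1*13)*(-82 + 14)) = 1/((27 - 13)*(-68)) = 1/(14*(-68)) = 1/(-952) = -1/952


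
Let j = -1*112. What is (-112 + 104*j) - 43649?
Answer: -55409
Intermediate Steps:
j = -112
(-112 + 104*j) - 43649 = (-112 + 104*(-112)) - 43649 = (-112 - 11648) - 43649 = -11760 - 43649 = -55409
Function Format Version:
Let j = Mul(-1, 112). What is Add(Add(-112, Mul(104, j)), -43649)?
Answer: -55409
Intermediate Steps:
j = -112
Add(Add(-112, Mul(104, j)), -43649) = Add(Add(-112, Mul(104, -112)), -43649) = Add(Add(-112, -11648), -43649) = Add(-11760, -43649) = -55409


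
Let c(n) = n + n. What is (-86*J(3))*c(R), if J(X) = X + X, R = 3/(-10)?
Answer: 1548/5 ≈ 309.60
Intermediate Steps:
R = -3/10 (R = 3*(-⅒) = -3/10 ≈ -0.30000)
J(X) = 2*X
c(n) = 2*n
(-86*J(3))*c(R) = (-172*3)*(2*(-3/10)) = -86*6*(-⅗) = -516*(-⅗) = 1548/5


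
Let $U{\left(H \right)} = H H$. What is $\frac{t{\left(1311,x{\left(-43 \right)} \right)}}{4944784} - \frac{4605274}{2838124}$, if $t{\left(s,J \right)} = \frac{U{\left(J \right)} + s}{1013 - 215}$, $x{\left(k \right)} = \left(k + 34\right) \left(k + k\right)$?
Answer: $- \frac{1514201667459765}{933255024656864} \approx -1.6225$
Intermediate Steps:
$x{\left(k \right)} = 2 k \left(34 + k\right)$ ($x{\left(k \right)} = \left(34 + k\right) 2 k = 2 k \left(34 + k\right)$)
$U{\left(H \right)} = H^{2}$
$t{\left(s,J \right)} = \frac{s}{798} + \frac{J^{2}}{798}$ ($t{\left(s,J \right)} = \frac{J^{2} + s}{1013 - 215} = \frac{s + J^{2}}{798} = \left(s + J^{2}\right) \frac{1}{798} = \frac{s}{798} + \frac{J^{2}}{798}$)
$\frac{t{\left(1311,x{\left(-43 \right)} \right)}}{4944784} - \frac{4605274}{2838124} = \frac{\frac{1}{798} \cdot 1311 + \frac{\left(2 \left(-43\right) \left(34 - 43\right)\right)^{2}}{798}}{4944784} - \frac{4605274}{2838124} = \left(\frac{23}{14} + \frac{\left(2 \left(-43\right) \left(-9\right)\right)^{2}}{798}\right) \frac{1}{4944784} - \frac{2302637}{1419062} = \left(\frac{23}{14} + \frac{774^{2}}{798}\right) \frac{1}{4944784} - \frac{2302637}{1419062} = \left(\frac{23}{14} + \frac{1}{798} \cdot 599076\right) \frac{1}{4944784} - \frac{2302637}{1419062} = \left(\frac{23}{14} + \frac{99846}{133}\right) \frac{1}{4944784} - \frac{2302637}{1419062} = \frac{200129}{266} \cdot \frac{1}{4944784} - \frac{2302637}{1419062} = \frac{200129}{1315312544} - \frac{2302637}{1419062} = - \frac{1514201667459765}{933255024656864}$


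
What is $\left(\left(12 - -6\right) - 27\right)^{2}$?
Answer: $81$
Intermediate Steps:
$\left(\left(12 - -6\right) - 27\right)^{2} = \left(\left(12 + 6\right) - 27\right)^{2} = \left(18 - 27\right)^{2} = \left(-9\right)^{2} = 81$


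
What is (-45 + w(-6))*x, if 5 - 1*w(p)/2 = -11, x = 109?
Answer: -1417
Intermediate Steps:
w(p) = 32 (w(p) = 10 - 2*(-11) = 10 + 22 = 32)
(-45 + w(-6))*x = (-45 + 32)*109 = -13*109 = -1417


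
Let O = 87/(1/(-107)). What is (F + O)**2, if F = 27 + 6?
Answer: 86044176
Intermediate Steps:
O = -9309 (O = 87/(-1/107) = 87*(-107) = -9309)
F = 33
(F + O)**2 = (33 - 9309)**2 = (-9276)**2 = 86044176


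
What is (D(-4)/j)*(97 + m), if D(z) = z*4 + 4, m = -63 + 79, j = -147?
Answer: 452/49 ≈ 9.2245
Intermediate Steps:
m = 16
D(z) = 4 + 4*z (D(z) = 4*z + 4 = 4 + 4*z)
(D(-4)/j)*(97 + m) = ((4 + 4*(-4))/(-147))*(97 + 16) = ((4 - 16)*(-1/147))*113 = -12*(-1/147)*113 = (4/49)*113 = 452/49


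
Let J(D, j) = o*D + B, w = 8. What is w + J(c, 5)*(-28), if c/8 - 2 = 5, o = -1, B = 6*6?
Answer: 568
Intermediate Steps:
B = 36
c = 56 (c = 16 + 8*5 = 16 + 40 = 56)
J(D, j) = 36 - D (J(D, j) = -D + 36 = 36 - D)
w + J(c, 5)*(-28) = 8 + (36 - 1*56)*(-28) = 8 + (36 - 56)*(-28) = 8 - 20*(-28) = 8 + 560 = 568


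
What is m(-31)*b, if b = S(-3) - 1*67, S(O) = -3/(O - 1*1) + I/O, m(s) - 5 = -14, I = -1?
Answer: 2373/4 ≈ 593.25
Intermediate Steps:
m(s) = -9 (m(s) = 5 - 14 = -9)
S(O) = -1/O - 3/(-1 + O) (S(O) = -3/(O - 1*1) - 1/O = -3/(O - 1) - 1/O = -3/(-1 + O) - 1/O = -1/O - 3/(-1 + O))
b = -791/12 (b = (1 - 4*(-3))/((-3)*(-1 - 3)) - 1*67 = -⅓*(1 + 12)/(-4) - 67 = -⅓*(-¼)*13 - 67 = 13/12 - 67 = -791/12 ≈ -65.917)
m(-31)*b = -9*(-791/12) = 2373/4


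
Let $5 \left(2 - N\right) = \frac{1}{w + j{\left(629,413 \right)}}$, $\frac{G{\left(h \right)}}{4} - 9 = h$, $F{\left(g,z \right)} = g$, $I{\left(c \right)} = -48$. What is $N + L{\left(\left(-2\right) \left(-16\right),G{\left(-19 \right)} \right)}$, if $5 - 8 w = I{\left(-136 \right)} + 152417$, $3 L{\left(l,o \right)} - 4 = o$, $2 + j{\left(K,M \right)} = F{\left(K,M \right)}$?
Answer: $- \frac{1841848}{184185} \approx -10.0$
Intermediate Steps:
$j{\left(K,M \right)} = -2 + K$
$G{\left(h \right)} = 36 + 4 h$
$L{\left(l,o \right)} = \frac{4}{3} + \frac{o}{3}$
$w = - \frac{38091}{2}$ ($w = \frac{5}{8} - \frac{-48 + 152417}{8} = \frac{5}{8} - \frac{152369}{8} = - \frac{38091}{2} \approx -19046.0$)
$N = \frac{368372}{184185}$ ($N = 2 - \frac{1}{5 \left(- \frac{38091}{2} + \left(-2 + 629\right)\right)} = 2 - \frac{1}{5 \left(- \frac{38091}{2} + 627\right)} = 2 - \frac{1}{5 \left(- \frac{36837}{2}\right)} = 2 - - \frac{2}{184185} = 2 + \frac{2}{184185} = \frac{368372}{184185} \approx 2.0$)
$N + L{\left(\left(-2\right) \left(-16\right),G{\left(-19 \right)} \right)} = \frac{368372}{184185} + \left(\frac{4}{3} + \frac{36 + 4 \left(-19\right)}{3}\right) = \frac{368372}{184185} + \left(\frac{4}{3} + \frac{36 - 76}{3}\right) = \frac{368372}{184185} + \left(\frac{4}{3} + \frac{1}{3} \left(-40\right)\right) = \frac{368372}{184185} + \left(\frac{4}{3} - \frac{40}{3}\right) = \frac{368372}{184185} - 12 = - \frac{1841848}{184185}$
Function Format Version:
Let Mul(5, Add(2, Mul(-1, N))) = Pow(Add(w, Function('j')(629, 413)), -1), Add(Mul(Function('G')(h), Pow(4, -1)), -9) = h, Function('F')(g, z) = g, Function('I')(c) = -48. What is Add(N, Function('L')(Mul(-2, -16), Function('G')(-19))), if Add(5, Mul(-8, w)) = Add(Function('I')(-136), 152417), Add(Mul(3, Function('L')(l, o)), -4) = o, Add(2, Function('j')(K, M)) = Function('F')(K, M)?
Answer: Rational(-1841848, 184185) ≈ -10.000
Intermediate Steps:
Function('j')(K, M) = Add(-2, K)
Function('G')(h) = Add(36, Mul(4, h))
Function('L')(l, o) = Add(Rational(4, 3), Mul(Rational(1, 3), o))
w = Rational(-38091, 2) (w = Add(Rational(5, 8), Mul(Rational(-1, 8), Add(-48, 152417))) = Add(Rational(5, 8), Mul(Rational(-1, 8), 152369)) = Add(Rational(5, 8), Rational(-152369, 8)) = Rational(-38091, 2) ≈ -19046.)
N = Rational(368372, 184185) (N = Add(2, Mul(Rational(-1, 5), Pow(Add(Rational(-38091, 2), Add(-2, 629)), -1))) = Add(2, Mul(Rational(-1, 5), Pow(Add(Rational(-38091, 2), 627), -1))) = Add(2, Mul(Rational(-1, 5), Pow(Rational(-36837, 2), -1))) = Add(2, Mul(Rational(-1, 5), Rational(-2, 36837))) = Add(2, Rational(2, 184185)) = Rational(368372, 184185) ≈ 2.0000)
Add(N, Function('L')(Mul(-2, -16), Function('G')(-19))) = Add(Rational(368372, 184185), Add(Rational(4, 3), Mul(Rational(1, 3), Add(36, Mul(4, -19))))) = Add(Rational(368372, 184185), Add(Rational(4, 3), Mul(Rational(1, 3), Add(36, -76)))) = Add(Rational(368372, 184185), Add(Rational(4, 3), Mul(Rational(1, 3), -40))) = Add(Rational(368372, 184185), Add(Rational(4, 3), Rational(-40, 3))) = Add(Rational(368372, 184185), -12) = Rational(-1841848, 184185)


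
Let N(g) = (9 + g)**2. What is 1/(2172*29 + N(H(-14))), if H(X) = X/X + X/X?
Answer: 1/63109 ≈ 1.5846e-5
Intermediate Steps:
H(X) = 2 (H(X) = 1 + 1 = 2)
1/(2172*29 + N(H(-14))) = 1/(2172*29 + (9 + 2)**2) = 1/(62988 + 11**2) = 1/(62988 + 121) = 1/63109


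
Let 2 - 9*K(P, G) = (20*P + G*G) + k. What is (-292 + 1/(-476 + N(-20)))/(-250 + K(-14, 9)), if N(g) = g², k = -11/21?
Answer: 4194477/3269368 ≈ 1.2830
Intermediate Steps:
k = -11/21 (k = -11*1/21 = -11/21 ≈ -0.52381)
K(P, G) = 53/189 - 20*P/9 - G²/9 (K(P, G) = 2/9 - ((20*P + G*G) - 11/21)/9 = 2/9 - ((20*P + G²) - 11/21)/9 = 2/9 - ((G² + 20*P) - 11/21)/9 = 2/9 - (-11/21 + G² + 20*P)/9 = 2/9 + (11/189 - 20*P/9 - G²/9) = 53/189 - 20*P/9 - G²/9)
(-292 + 1/(-476 + N(-20)))/(-250 + K(-14, 9)) = (-292 + 1/(-476 + (-20)²))/(-250 + (53/189 - 20/9*(-14) - ⅑*9²)) = (-292 + 1/(-476 + 400))/(-250 + (53/189 + 280/9 - ⅑*81)) = (-292 + 1/(-76))/(-250 + (53/189 + 280/9 - 9)) = (-292 - 1/76)/(-250 + 4232/189) = -22193/(76*(-43018/189)) = -22193/76*(-189/43018) = 4194477/3269368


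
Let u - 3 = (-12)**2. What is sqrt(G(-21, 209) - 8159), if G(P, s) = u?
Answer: 2*I*sqrt(2003) ≈ 89.51*I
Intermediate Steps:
u = 147 (u = 3 + (-12)**2 = 3 + 144 = 147)
G(P, s) = 147
sqrt(G(-21, 209) - 8159) = sqrt(147 - 8159) = sqrt(-8012) = 2*I*sqrt(2003)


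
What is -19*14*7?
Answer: -1862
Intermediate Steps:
-19*14*7 = -266*7 = -1862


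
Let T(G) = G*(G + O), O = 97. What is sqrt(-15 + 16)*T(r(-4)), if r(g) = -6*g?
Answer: 2904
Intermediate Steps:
T(G) = G*(97 + G) (T(G) = G*(G + 97) = G*(97 + G))
sqrt(-15 + 16)*T(r(-4)) = sqrt(-15 + 16)*((-6*(-4))*(97 - 6*(-4))) = sqrt(1)*(24*(97 + 24)) = 1*(24*121) = 1*2904 = 2904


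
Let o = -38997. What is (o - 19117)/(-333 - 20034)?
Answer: 58114/20367 ≈ 2.8533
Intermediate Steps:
(o - 19117)/(-333 - 20034) = (-38997 - 19117)/(-333 - 20034) = -58114/(-20367) = -58114*(-1/20367) = 58114/20367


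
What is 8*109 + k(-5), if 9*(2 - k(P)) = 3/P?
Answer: 13111/15 ≈ 874.07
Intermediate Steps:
k(P) = 2 - 1/(3*P)
8*109 + k(-5) = 8*109 + (2 - ⅓/(-5)) = 872 + (2 - ⅓*(-⅕)) = 872 + (2 + 1/15) = 872 + 31/15 = 13111/15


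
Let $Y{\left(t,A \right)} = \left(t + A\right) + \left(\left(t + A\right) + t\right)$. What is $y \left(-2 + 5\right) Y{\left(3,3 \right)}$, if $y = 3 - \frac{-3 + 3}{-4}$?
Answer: $135$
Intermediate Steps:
$Y{\left(t,A \right)} = 2 A + 3 t$ ($Y{\left(t,A \right)} = \left(A + t\right) + \left(\left(A + t\right) + t\right) = \left(A + t\right) + \left(A + 2 t\right) = 2 A + 3 t$)
$y = 3$ ($y = 3 - 0 \left(- \frac{1}{4}\right) = 3 - 0 = 3 + 0 = 3$)
$y \left(-2 + 5\right) Y{\left(3,3 \right)} = 3 \left(-2 + 5\right) \left(2 \cdot 3 + 3 \cdot 3\right) = 3 \cdot 3 \left(6 + 9\right) = 9 \cdot 15 = 135$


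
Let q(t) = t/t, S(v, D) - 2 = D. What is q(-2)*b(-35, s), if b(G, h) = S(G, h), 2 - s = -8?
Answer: 12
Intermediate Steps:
s = 10 (s = 2 - 1*(-8) = 2 + 8 = 10)
S(v, D) = 2 + D
b(G, h) = 2 + h
q(t) = 1
q(-2)*b(-35, s) = 1*(2 + 10) = 1*12 = 12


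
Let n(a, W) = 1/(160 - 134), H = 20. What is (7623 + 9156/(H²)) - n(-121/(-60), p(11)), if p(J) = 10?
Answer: 9939607/1300 ≈ 7645.9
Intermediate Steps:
n(a, W) = 1/26
(7623 + 9156/(H²)) - n(-121/(-60), p(11)) = (7623 + 9156/(20²)) - 1*1/26 = (7623 + 9156/400) - 1/26 = (7623 + 9156*(1/400)) - 1/26 = (7623 + 2289/100) - 1/26 = 764589/100 - 1/26 = 9939607/1300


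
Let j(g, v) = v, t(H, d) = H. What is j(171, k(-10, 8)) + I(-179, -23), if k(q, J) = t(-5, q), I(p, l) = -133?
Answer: -138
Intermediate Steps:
k(q, J) = -5
j(171, k(-10, 8)) + I(-179, -23) = -5 - 133 = -138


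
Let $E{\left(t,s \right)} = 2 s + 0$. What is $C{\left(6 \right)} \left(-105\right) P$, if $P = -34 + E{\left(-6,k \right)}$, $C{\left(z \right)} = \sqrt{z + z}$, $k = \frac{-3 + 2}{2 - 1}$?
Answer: $7560 \sqrt{3} \approx 13094.0$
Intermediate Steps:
$k = -1$ ($k = - 1^{-1} = \left(-1\right) 1 = -1$)
$C{\left(z \right)} = \sqrt{2} \sqrt{z}$ ($C{\left(z \right)} = \sqrt{2 z} = \sqrt{2} \sqrt{z}$)
$E{\left(t,s \right)} = 2 s$
$P = -36$ ($P = -34 + 2 \left(-1\right) = -34 - 2 = -36$)
$C{\left(6 \right)} \left(-105\right) P = \sqrt{2} \sqrt{6} \left(-105\right) \left(-36\right) = 2 \sqrt{3} \left(-105\right) \left(-36\right) = - 210 \sqrt{3} \left(-36\right) = 7560 \sqrt{3}$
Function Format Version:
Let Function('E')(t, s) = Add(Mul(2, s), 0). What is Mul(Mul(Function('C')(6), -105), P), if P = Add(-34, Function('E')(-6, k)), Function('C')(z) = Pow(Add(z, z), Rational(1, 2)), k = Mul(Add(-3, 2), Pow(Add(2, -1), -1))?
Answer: Mul(7560, Pow(3, Rational(1, 2))) ≈ 13094.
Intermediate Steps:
k = -1 (k = Mul(-1, Pow(1, -1)) = Mul(-1, 1) = -1)
Function('C')(z) = Mul(Pow(2, Rational(1, 2)), Pow(z, Rational(1, 2))) (Function('C')(z) = Pow(Mul(2, z), Rational(1, 2)) = Mul(Pow(2, Rational(1, 2)), Pow(z, Rational(1, 2))))
Function('E')(t, s) = Mul(2, s)
P = -36 (P = Add(-34, Mul(2, -1)) = Add(-34, -2) = -36)
Mul(Mul(Function('C')(6), -105), P) = Mul(Mul(Mul(Pow(2, Rational(1, 2)), Pow(6, Rational(1, 2))), -105), -36) = Mul(Mul(Mul(2, Pow(3, Rational(1, 2))), -105), -36) = Mul(Mul(-210, Pow(3, Rational(1, 2))), -36) = Mul(7560, Pow(3, Rational(1, 2)))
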